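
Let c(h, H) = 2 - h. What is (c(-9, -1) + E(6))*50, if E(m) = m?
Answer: 850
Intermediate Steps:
(c(-9, -1) + E(6))*50 = ((2 - 1*(-9)) + 6)*50 = ((2 + 9) + 6)*50 = (11 + 6)*50 = 17*50 = 850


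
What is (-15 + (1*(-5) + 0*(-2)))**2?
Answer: 400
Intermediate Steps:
(-15 + (1*(-5) + 0*(-2)))**2 = (-15 + (-5 + 0))**2 = (-15 - 5)**2 = (-20)**2 = 400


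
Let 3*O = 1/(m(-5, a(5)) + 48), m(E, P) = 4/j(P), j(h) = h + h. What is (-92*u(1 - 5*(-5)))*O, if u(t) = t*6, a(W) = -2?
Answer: -4784/47 ≈ -101.79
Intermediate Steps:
j(h) = 2*h
m(E, P) = 2/P (m(E, P) = 4/((2*P)) = 4*(1/(2*P)) = 2/P)
u(t) = 6*t
O = 1/141 (O = 1/(3*(2/(-2) + 48)) = 1/(3*(2*(-½) + 48)) = 1/(3*(-1 + 48)) = (⅓)/47 = (⅓)*(1/47) = 1/141 ≈ 0.0070922)
(-92*u(1 - 5*(-5)))*O = -552*(1 - 5*(-5))*(1/141) = -552*(1 + 25)*(1/141) = -552*26*(1/141) = -92*156*(1/141) = -14352*1/141 = -4784/47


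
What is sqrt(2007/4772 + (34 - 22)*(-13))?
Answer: 5*I*sqrt(35428521)/2386 ≈ 12.473*I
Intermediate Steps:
sqrt(2007/4772 + (34 - 22)*(-13)) = sqrt(2007*(1/4772) + 12*(-13)) = sqrt(2007/4772 - 156) = sqrt(-742425/4772) = 5*I*sqrt(35428521)/2386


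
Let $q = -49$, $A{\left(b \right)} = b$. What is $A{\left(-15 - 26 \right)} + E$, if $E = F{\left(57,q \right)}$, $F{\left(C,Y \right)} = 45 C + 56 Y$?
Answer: $-220$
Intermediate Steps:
$E = -179$ ($E = 45 \cdot 57 + 56 \left(-49\right) = 2565 - 2744 = -179$)
$A{\left(-15 - 26 \right)} + E = \left(-15 - 26\right) - 179 = -41 - 179 = -220$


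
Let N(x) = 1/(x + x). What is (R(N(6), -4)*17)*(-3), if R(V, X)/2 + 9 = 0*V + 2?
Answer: 714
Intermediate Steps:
N(x) = 1/(2*x)
R(V, X) = -14 (R(V, X) = -18 + 2*(0*V + 2) = -18 + 2*(0 + 2) = -18 + 2*2 = -18 + 4 = -14)
(R(N(6), -4)*17)*(-3) = -14*17*(-3) = -238*(-3) = 714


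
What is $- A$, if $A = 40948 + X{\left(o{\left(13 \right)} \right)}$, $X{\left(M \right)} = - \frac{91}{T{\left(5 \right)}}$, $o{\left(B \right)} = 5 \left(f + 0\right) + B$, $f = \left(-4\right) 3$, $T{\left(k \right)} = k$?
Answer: $- \frac{204649}{5} \approx -40930.0$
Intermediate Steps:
$f = -12$
$o{\left(B \right)} = -60 + B$ ($o{\left(B \right)} = 5 \left(-12 + 0\right) + B = 5 \left(-12\right) + B = -60 + B$)
$X{\left(M \right)} = - \frac{91}{5}$
$A = \frac{204649}{5}$ ($A = 40948 - \frac{91}{5} = \frac{204649}{5} \approx 40930.0$)
$- A = \left(-1\right) \frac{204649}{5} = - \frac{204649}{5}$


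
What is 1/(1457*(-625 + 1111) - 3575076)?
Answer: -1/2866974 ≈ -3.4880e-7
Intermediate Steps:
1/(1457*(-625 + 1111) - 3575076) = 1/(1457*486 - 3575076) = 1/(708102 - 3575076) = 1/(-2866974) = -1/2866974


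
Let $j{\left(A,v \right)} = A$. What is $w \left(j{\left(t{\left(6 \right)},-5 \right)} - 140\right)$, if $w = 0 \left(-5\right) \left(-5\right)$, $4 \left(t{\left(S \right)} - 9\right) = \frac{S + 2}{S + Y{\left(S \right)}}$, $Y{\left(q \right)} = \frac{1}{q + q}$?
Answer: $0$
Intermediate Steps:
$Y{\left(q \right)} = \frac{1}{2 q}$
$t{\left(S \right)} = 9 + \frac{2 + S}{4 \left(S + \frac{1}{2 S}\right)}$ ($t{\left(S \right)} = 9 + \frac{\left(S + 2\right) \frac{1}{S + \frac{1}{2 S}}}{4} = 9 + \frac{\left(2 + S\right) \frac{1}{S + \frac{1}{2 S}}}{4} = 9 + \frac{\frac{1}{S + \frac{1}{2 S}} \left(2 + S\right)}{4} = 9 + \frac{2 + S}{4 \left(S + \frac{1}{2 S}\right)}$)
$w = 0$ ($w = 0 \left(-5\right) = 0$)
$w \left(j{\left(t{\left(6 \right)},-5 \right)} - 140\right) = 0 \left(\frac{18 + 6 \left(2 + 37 \cdot 6\right)}{2 \left(1 + 2 \cdot 6^{2}\right)} - 140\right) = 0 \left(\frac{18 + 6 \left(2 + 222\right)}{2 \left(1 + 2 \cdot 36\right)} - 140\right) = 0 \left(\frac{18 + 6 \cdot 224}{2 \left(1 + 72\right)} - 140\right) = 0 \left(\frac{18 + 1344}{2 \cdot 73} - 140\right) = 0 \left(\frac{1}{2} \cdot \frac{1}{73} \cdot 1362 - 140\right) = 0 \left(\frac{681}{73} - 140\right) = 0 \left(- \frac{9539}{73}\right) = 0$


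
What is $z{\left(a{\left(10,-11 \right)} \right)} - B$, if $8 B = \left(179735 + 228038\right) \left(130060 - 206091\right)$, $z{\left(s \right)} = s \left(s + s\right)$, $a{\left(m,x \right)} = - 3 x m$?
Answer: $\frac{31005131363}{8} \approx 3.8756 \cdot 10^{9}$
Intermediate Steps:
$a{\left(m,x \right)} = - 3 m x$
$z{\left(s \right)} = 2 s^{2}$ ($z{\left(s \right)} = s 2 s = 2 s^{2}$)
$B = - \frac{31003388963}{8}$ ($B = \frac{\left(179735 + 228038\right) \left(130060 - 206091\right)}{8} = \frac{407773 \left(-76031\right)}{8} = \frac{1}{8} \left(-31003388963\right) = - \frac{31003388963}{8} \approx -3.8754 \cdot 10^{9}$)
$z{\left(a{\left(10,-11 \right)} \right)} - B = 2 \left(\left(-3\right) 10 \left(-11\right)\right)^{2} - - \frac{31003388963}{8} = 2 \cdot 330^{2} + \frac{31003388963}{8} = 2 \cdot 108900 + \frac{31003388963}{8} = 217800 + \frac{31003388963}{8} = \frac{31005131363}{8}$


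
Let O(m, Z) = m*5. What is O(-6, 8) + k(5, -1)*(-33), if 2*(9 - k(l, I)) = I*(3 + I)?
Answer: -360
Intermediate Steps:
O(m, Z) = 5*m
k(l, I) = 9 - I*(3 + I)/2
O(-6, 8) + k(5, -1)*(-33) = 5*(-6) + (9 - 3/2*(-1) - ½*(-1)²)*(-33) = -30 + (9 + 3/2 - ½*1)*(-33) = -30 + (9 + 3/2 - ½)*(-33) = -30 + 10*(-33) = -30 - 330 = -360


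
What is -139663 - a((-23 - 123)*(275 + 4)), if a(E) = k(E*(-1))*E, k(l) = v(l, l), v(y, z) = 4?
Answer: 23273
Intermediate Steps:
k(l) = 4
a(E) = 4*E
-139663 - a((-23 - 123)*(275 + 4)) = -139663 - 4*(-23 - 123)*(275 + 4) = -139663 - 4*(-146*279) = -139663 - 4*(-40734) = -139663 - 1*(-162936) = -139663 + 162936 = 23273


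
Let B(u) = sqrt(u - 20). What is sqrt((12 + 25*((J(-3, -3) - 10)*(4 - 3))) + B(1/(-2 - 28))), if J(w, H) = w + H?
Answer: sqrt(-349200 + 30*I*sqrt(18030))/30 ≈ 0.11361 + 19.698*I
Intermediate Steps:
J(w, H) = H + w
B(u) = sqrt(-20 + u)
sqrt((12 + 25*((J(-3, -3) - 10)*(4 - 3))) + B(1/(-2 - 28))) = sqrt((12 + 25*(((-3 - 3) - 10)*(4 - 3))) + sqrt(-20 + 1/(-2 - 28))) = sqrt((12 + 25*((-6 - 10)*1)) + sqrt(-20 + 1/(-30))) = sqrt((12 + 25*(-16*1)) + sqrt(-20 - 1/30)) = sqrt((12 + 25*(-16)) + sqrt(-601/30)) = sqrt((12 - 400) + I*sqrt(18030)/30) = sqrt(-388 + I*sqrt(18030)/30)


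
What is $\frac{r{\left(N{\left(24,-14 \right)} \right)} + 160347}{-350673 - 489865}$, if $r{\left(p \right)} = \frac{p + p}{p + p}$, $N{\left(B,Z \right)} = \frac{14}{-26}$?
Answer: $- \frac{80174}{420269} \approx -0.19077$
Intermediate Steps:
$N{\left(B,Z \right)} = - \frac{7}{13}$ ($N{\left(B,Z \right)} = 14 \left(- \frac{1}{26}\right) = - \frac{7}{13}$)
$r{\left(p \right)} = 1$ ($r{\left(p \right)} = \frac{2 p}{2 p} = 2 p \frac{1}{2 p} = 1$)
$\frac{r{\left(N{\left(24,-14 \right)} \right)} + 160347}{-350673 - 489865} = \frac{1 + 160347}{-350673 - 489865} = \frac{160348}{-840538} = 160348 \left(- \frac{1}{840538}\right) = - \frac{80174}{420269}$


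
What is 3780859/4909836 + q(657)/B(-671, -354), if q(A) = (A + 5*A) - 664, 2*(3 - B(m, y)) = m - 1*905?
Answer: 19085101877/3883680276 ≈ 4.9142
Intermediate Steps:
B(m, y) = 911/2 - m/2 (B(m, y) = 3 - (m - 1*905)/2 = 3 - (m - 905)/2 = 3 - (-905 + m)/2 = 3 + (905/2 - m/2) = 911/2 - m/2)
q(A) = -664 + 6*A (q(A) = 6*A - 664 = -664 + 6*A)
3780859/4909836 + q(657)/B(-671, -354) = 3780859/4909836 + (-664 + 6*657)/(911/2 - 1/2*(-671)) = 3780859*(1/4909836) + (-664 + 3942)/(911/2 + 671/2) = 3780859/4909836 + 3278/791 = 19085101877/3883680276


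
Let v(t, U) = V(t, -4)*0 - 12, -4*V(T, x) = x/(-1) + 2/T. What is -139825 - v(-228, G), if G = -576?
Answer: -139813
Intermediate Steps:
V(T, x) = -1/(2*T) + x/4 (V(T, x) = -(x/(-1) + 2/T)/4 = -(x*(-1) + 2/T)/4 = -(-x + 2/T)/4 = -1/(2*T) + x/4)
v(t, U) = -12 (v(t, U) = ((-2 + t*(-4))/(4*t))*0 - 12 = ((-2 - 4*t)/(4*t))*0 - 12 = 0 - 12 = -12)
-139825 - v(-228, G) = -139825 - 1*(-12) = -139825 + 12 = -139813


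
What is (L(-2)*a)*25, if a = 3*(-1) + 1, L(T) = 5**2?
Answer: -1250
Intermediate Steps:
L(T) = 25
a = -2 (a = -3 + 1 = -2)
(L(-2)*a)*25 = (25*(-2))*25 = -50*25 = -1250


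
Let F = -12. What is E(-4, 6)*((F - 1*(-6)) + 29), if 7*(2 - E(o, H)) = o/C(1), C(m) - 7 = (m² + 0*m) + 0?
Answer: 667/14 ≈ 47.643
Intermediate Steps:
C(m) = 7 + m² (C(m) = 7 + ((m² + 0*m) + 0) = 7 + ((m² + 0) + 0) = 7 + (m² + 0) = 7 + m²)
E(o, H) = 2 - o/56 (E(o, H) = 2 - o/(7*(7 + 1²)) = 2 - o/(7*(7 + 1)) = 2 - o/(7*8) = 2 - o/56)
E(-4, 6)*((F - 1*(-6)) + 29) = (2 - 1/56*(-4))*((-12 - 1*(-6)) + 29) = (2 + 1/14)*((-12 + 6) + 29) = 29*(-6 + 29)/14 = (29/14)*23 = 667/14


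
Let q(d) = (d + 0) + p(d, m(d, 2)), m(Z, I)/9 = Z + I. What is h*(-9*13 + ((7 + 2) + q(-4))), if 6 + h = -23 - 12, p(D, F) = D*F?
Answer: 1640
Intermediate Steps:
m(Z, I) = 9*I + 9*Z (m(Z, I) = 9*(Z + I) = 9*(I + Z) = 9*I + 9*Z)
h = -41 (h = -6 + (-23 - 12) = -6 - 35 = -41)
q(d) = d + d*(18 + 9*d) (q(d) = (d + 0) + d*(9*2 + 9*d) = d + d*(18 + 9*d))
h*(-9*13 + ((7 + 2) + q(-4))) = -41*(-9*13 + ((7 + 2) - 4*(19 + 9*(-4)))) = -41*(-117 + (9 - 4*(19 - 36))) = -41*(-117 + (9 - 4*(-17))) = -41*(-117 + (9 + 68)) = -41*(-117 + 77) = -41*(-40) = 1640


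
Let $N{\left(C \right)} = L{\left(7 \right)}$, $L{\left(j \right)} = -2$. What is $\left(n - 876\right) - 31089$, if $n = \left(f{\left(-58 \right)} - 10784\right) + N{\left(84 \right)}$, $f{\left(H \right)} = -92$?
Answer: $-42843$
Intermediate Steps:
$N{\left(C \right)} = -2$
$n = -10878$ ($n = \left(-92 - 10784\right) - 2 = -10876 - 2 = -10878$)
$\left(n - 876\right) - 31089 = \left(-10878 - 876\right) - 31089 = -11754 - 31089 = -42843$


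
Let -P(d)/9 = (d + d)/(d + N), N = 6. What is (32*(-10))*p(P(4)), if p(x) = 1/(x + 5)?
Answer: 1600/11 ≈ 145.45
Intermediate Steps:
P(d) = -18*d/(6 + d) (P(d) = -9*(d + d)/(d + 6) = -9*2*d/(6 + d) = -18*d/(6 + d))
p(x) = 1/(5 + x)
(32*(-10))*p(P(4)) = (32*(-10))/(5 - 18*4/(6 + 4)) = -320/(5 - 18*4/10) = -320/(5 - 18*4*⅒) = -320/(5 - 36/5) = -320/(-11/5) = -320*(-5/11) = 1600/11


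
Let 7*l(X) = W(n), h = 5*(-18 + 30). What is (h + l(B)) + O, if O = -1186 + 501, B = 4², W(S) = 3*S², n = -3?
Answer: -4348/7 ≈ -621.14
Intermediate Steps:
B = 16
h = 60 (h = 5*12 = 60)
O = -685
l(X) = 27/7 (l(X) = (3*(-3)²)/7 = (3*9)/7 = (⅐)*27 = 27/7)
(h + l(B)) + O = (60 + 27/7) - 685 = 447/7 - 685 = -4348/7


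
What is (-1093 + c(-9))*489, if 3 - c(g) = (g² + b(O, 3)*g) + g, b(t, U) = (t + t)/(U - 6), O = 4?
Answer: -579954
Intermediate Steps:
b(t, U) = 2*t/(-6 + U) (b(t, U) = (2*t)/(-6 + U) = 2*t/(-6 + U))
c(g) = 3 - g² + 5*g/3 (c(g) = 3 - ((g² + (2*4/(-6 + 3))*g) + g) = 3 - ((g² + (2*4/(-3))*g) + g) = 3 - ((g² + (2*4*(-⅓))*g) + g) = 3 - ((g² - 8*g/3) + g) = 3 - (g² - 5*g/3) = 3 + (-g² + 5*g/3) = 3 - g² + 5*g/3)
(-1093 + c(-9))*489 = (-1093 + (3 - 1*(-9)² + (5/3)*(-9)))*489 = (-1093 + (3 - 1*81 - 15))*489 = (-1093 + (3 - 81 - 15))*489 = (-1093 - 93)*489 = -1186*489 = -579954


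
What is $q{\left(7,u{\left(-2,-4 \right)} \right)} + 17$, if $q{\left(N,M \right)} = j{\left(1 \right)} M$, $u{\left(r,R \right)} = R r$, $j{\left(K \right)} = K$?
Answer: $25$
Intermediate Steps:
$q{\left(N,M \right)} = M$ ($q{\left(N,M \right)} = 1 M = M$)
$q{\left(7,u{\left(-2,-4 \right)} \right)} + 17 = \left(-4\right) \left(-2\right) + 17 = 8 + 17 = 25$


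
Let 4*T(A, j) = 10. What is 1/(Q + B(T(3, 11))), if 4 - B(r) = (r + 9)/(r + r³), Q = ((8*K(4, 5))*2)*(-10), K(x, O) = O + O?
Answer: -145/231512 ≈ -0.00062632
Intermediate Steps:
K(x, O) = 2*O
T(A, j) = 5/2 (T(A, j) = (¼)*10 = 5/2)
Q = -1600 (Q = ((8*(2*5))*2)*(-10) = ((8*10)*2)*(-10) = (80*2)*(-10) = 160*(-10) = -1600)
B(r) = 4 - (9 + r)/(r + r³) (B(r) = 4 - (r + 9)/(r + r³) = 4 - (9 + r)/(r + r³))
1/(Q + B(T(3, 11))) = 1/(-1600 + (-9 + 3*(5/2) + 4*(5/2)³)/(5/2 + (5/2)³)) = 1/(-1600 + (-9 + 15/2 + 4*(125/8))/(5/2 + 125/8)) = 1/(-1600 + (-9 + 15/2 + 125/2)/(145/8)) = 1/(-1600 + (8/145)*61) = 1/(-1600 + 488/145) = 1/(-231512/145) = -145/231512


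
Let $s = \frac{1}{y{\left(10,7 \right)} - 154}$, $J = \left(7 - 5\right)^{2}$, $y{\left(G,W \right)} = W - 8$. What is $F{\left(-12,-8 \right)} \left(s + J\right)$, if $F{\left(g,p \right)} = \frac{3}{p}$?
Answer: $- \frac{1857}{1240} \approx -1.4976$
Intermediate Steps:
$y{\left(G,W \right)} = -8 + W$
$J = 4$ ($J = 2^{2} = 4$)
$s = - \frac{1}{155}$ ($s = \frac{1}{\left(-8 + 7\right) - 154} = \frac{1}{-1 - 154} = \frac{1}{-155} = - \frac{1}{155} \approx -0.0064516$)
$F{\left(-12,-8 \right)} \left(s + J\right) = \frac{3}{-8} \left(- \frac{1}{155} + 4\right) = 3 \left(- \frac{1}{8}\right) \frac{619}{155} = \left(- \frac{3}{8}\right) \frac{619}{155} = - \frac{1857}{1240}$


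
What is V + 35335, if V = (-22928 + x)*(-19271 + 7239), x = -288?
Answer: 279370247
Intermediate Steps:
V = 279334912 (V = (-22928 - 288)*(-19271 + 7239) = -23216*(-12032) = 279334912)
V + 35335 = 279334912 + 35335 = 279370247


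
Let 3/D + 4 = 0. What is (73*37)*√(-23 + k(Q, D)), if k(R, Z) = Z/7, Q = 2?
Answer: 2701*I*√4529/14 ≈ 12984.0*I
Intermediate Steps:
D = -¾ (D = 3/(-4 + 0) = 3/(-4) = 3*(-¼) = -¾ ≈ -0.75000)
k(R, Z) = Z/7 (k(R, Z) = Z*(⅐) = Z/7)
(73*37)*√(-23 + k(Q, D)) = (73*37)*√(-23 + (⅐)*(-¾)) = 2701*√(-23 - 3/28) = 2701*√(-647/28) = 2701*(I*√4529/14) = 2701*I*√4529/14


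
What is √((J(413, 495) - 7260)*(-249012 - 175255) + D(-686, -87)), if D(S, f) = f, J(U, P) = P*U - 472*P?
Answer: 6*√429747113 ≈ 1.2438e+5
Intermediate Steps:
J(U, P) = -472*P + P*U
√((J(413, 495) - 7260)*(-249012 - 175255) + D(-686, -87)) = √((495*(-472 + 413) - 7260)*(-249012 - 175255) - 87) = √((495*(-59) - 7260)*(-424267) - 87) = √((-29205 - 7260)*(-424267) - 87) = √(-36465*(-424267) - 87) = √(15470896155 - 87) = √15470896068 = 6*√429747113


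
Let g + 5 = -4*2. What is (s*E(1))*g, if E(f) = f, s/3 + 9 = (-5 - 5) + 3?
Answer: 624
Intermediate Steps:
g = -13 (g = -5 - 4*2 = -5 - 8 = -13)
s = -48 (s = -27 + 3*((-5 - 5) + 3) = -27 + 3*(-10 + 3) = -27 + 3*(-7) = -27 - 21 = -48)
(s*E(1))*g = -48*1*(-13) = -48*(-13) = 624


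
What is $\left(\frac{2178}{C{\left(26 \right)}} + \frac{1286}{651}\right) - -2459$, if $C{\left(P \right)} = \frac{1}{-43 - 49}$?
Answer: $- \frac{128842681}{651} \approx -1.9792 \cdot 10^{5}$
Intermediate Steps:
$C{\left(P \right)} = - \frac{1}{92}$ ($C{\left(P \right)} = \frac{1}{-92} = - \frac{1}{92}$)
$\left(\frac{2178}{C{\left(26 \right)}} + \frac{1286}{651}\right) - -2459 = \left(\frac{2178}{- \frac{1}{92}} + \frac{1286}{651}\right) - -2459 = \left(2178 \left(-92\right) + 1286 \cdot \frac{1}{651}\right) + 2459 = \left(-200376 + \frac{1286}{651}\right) + 2459 = - \frac{130443490}{651} + 2459 = - \frac{128842681}{651}$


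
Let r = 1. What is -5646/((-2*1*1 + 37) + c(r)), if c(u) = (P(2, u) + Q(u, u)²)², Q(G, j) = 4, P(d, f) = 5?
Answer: -2823/238 ≈ -11.861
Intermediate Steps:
c(u) = 441 (c(u) = (5 + 4²)² = (5 + 16)² = 21² = 441)
-5646/((-2*1*1 + 37) + c(r)) = -5646/((-2*1*1 + 37) + 441) = -5646/((-2*1 + 37) + 441) = -5646/((-2 + 37) + 441) = -5646/(35 + 441) = -5646/476 = (1/476)*(-5646) = -2823/238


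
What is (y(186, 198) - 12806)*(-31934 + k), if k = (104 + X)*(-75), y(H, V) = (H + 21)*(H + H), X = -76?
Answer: -2184914732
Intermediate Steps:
y(H, V) = 2*H*(21 + H) (y(H, V) = (21 + H)*(2*H) = 2*H*(21 + H))
k = -2100 (k = (104 - 76)*(-75) = 28*(-75) = -2100)
(y(186, 198) - 12806)*(-31934 + k) = (2*186*(21 + 186) - 12806)*(-31934 - 2100) = (2*186*207 - 12806)*(-34034) = (77004 - 12806)*(-34034) = 64198*(-34034) = -2184914732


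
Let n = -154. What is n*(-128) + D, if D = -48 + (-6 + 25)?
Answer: 19683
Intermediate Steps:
D = -29 (D = -48 + 19 = -29)
n*(-128) + D = -154*(-128) - 29 = 19712 - 29 = 19683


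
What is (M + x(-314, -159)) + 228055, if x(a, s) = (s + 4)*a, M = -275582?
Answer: 1143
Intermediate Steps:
x(a, s) = a*(4 + s) (x(a, s) = (4 + s)*a = a*(4 + s))
(M + x(-314, -159)) + 228055 = (-275582 - 314*(4 - 159)) + 228055 = (-275582 - 314*(-155)) + 228055 = (-275582 + 48670) + 228055 = -226912 + 228055 = 1143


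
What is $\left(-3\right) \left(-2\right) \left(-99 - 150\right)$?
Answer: $-1494$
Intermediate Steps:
$\left(-3\right) \left(-2\right) \left(-99 - 150\right) = 6 \left(-249\right) = -1494$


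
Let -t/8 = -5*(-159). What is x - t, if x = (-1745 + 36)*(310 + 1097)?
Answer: -2398203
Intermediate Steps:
x = -2404563 (x = -1709*1407 = -2404563)
t = -6360 (t = -(-40)*(-159) = -8*795 = -6360)
x - t = -2404563 - 1*(-6360) = -2404563 + 6360 = -2398203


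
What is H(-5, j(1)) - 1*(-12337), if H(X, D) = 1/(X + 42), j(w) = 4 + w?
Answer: 456470/37 ≈ 12337.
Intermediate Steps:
H(X, D) = 1/(42 + X)
H(-5, j(1)) - 1*(-12337) = 1/(42 - 5) - 1*(-12337) = 1/37 + 12337 = 456470/37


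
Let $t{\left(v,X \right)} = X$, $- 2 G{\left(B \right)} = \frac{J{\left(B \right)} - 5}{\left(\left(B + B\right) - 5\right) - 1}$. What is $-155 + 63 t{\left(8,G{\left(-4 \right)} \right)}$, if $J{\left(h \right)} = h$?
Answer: $- \frac{701}{4} \approx -175.25$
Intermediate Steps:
$G{\left(B \right)} = - \frac{-5 + B}{2 \left(-6 + 2 B\right)}$ ($G{\left(B \right)} = - \frac{\left(B - 5\right) \frac{1}{\left(\left(B + B\right) - 5\right) - 1}}{2} = - \frac{\left(-5 + B\right) \frac{1}{\left(2 B - 5\right) - 1}}{2} = - \frac{\left(-5 + B\right) \frac{1}{\left(-5 + 2 B\right) - 1}}{2} = - \frac{\left(-5 + B\right) \frac{1}{-6 + 2 B}}{2} = - \frac{\frac{1}{-6 + 2 B} \left(-5 + B\right)}{2} = - \frac{-5 + B}{2 \left(-6 + 2 B\right)}$)
$-155 + 63 t{\left(8,G{\left(-4 \right)} \right)} = -155 + 63 \frac{5 - -4}{4 \left(-3 - 4\right)} = -155 + 63 \frac{5 + 4}{4 \left(-7\right)} = -155 + 63 \cdot \frac{1}{4} \left(- \frac{1}{7}\right) 9 = -155 + 63 \left(- \frac{9}{28}\right) = -155 - \frac{81}{4} = - \frac{701}{4}$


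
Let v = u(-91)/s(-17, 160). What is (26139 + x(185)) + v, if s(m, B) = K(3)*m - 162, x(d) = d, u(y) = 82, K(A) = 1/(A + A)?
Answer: 26033944/989 ≈ 26324.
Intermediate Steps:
K(A) = 1/(2*A)
s(m, B) = -162 + m/6 (s(m, B) = ((1/2)/3)*m - 162 = ((1/2)*(1/3))*m - 162 = m/6 - 162 = -162 + m/6)
v = -492/989 (v = 82/(-162 + (1/6)*(-17)) = 82/(-162 - 17/6) = 82/(-989/6) = 82*(-6/989) = -492/989 ≈ -0.49747)
(26139 + x(185)) + v = (26139 + 185) - 492/989 = 26324 - 492/989 = 26033944/989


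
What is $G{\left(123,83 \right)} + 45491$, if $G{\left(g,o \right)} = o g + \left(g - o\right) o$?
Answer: $59020$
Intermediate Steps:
$G{\left(g,o \right)} = g o + o \left(g - o\right)$
$G{\left(123,83 \right)} + 45491 = 83 \left(\left(-1\right) 83 + 2 \cdot 123\right) + 45491 = 83 \left(-83 + 246\right) + 45491 = 83 \cdot 163 + 45491 = 13529 + 45491 = 59020$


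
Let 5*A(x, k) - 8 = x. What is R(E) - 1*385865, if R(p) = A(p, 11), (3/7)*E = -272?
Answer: -1157971/3 ≈ -3.8599e+5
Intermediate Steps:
E = -1904/3 (E = (7/3)*(-272) = -1904/3 ≈ -634.67)
A(x, k) = 8/5 + x/5
R(p) = 8/5 + p/5
R(E) - 1*385865 = (8/5 + (1/5)*(-1904/3)) - 1*385865 = (8/5 - 1904/15) - 385865 = -376/3 - 385865 = -1157971/3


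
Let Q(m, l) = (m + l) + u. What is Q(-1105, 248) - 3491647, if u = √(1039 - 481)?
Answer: -3492504 + 3*√62 ≈ -3.4925e+6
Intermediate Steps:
u = 3*√62 (u = √558 = 3*√62 ≈ 23.622)
Q(m, l) = l + m + 3*√62 (Q(m, l) = (m + l) + 3*√62 = (l + m) + 3*√62 = l + m + 3*√62)
Q(-1105, 248) - 3491647 = (248 - 1105 + 3*√62) - 3491647 = (-857 + 3*√62) - 3491647 = -3492504 + 3*√62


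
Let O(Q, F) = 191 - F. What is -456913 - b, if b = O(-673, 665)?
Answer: -456439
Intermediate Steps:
b = -474 (b = 191 - 1*665 = 191 - 665 = -474)
-456913 - b = -456913 - 1*(-474) = -456913 + 474 = -456439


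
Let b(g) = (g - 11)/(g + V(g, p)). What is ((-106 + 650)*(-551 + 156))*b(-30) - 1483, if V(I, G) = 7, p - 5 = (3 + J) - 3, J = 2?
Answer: -8844189/23 ≈ -3.8453e+5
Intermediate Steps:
p = 7 (p = 5 + ((3 + 2) - 3) = 5 + (5 - 3) = 5 + 2 = 7)
b(g) = (-11 + g)/(7 + g) (b(g) = (g - 11)/(g + 7) = (-11 + g)/(7 + g))
((-106 + 650)*(-551 + 156))*b(-30) - 1483 = ((-106 + 650)*(-551 + 156))*((-11 - 30)/(7 - 30)) - 1483 = (544*(-395))*(-41/(-23)) - 1483 = -(-214880)*(-41)/23 - 1483 = -214880*41/23 - 1483 = -8810080/23 - 1483 = -8844189/23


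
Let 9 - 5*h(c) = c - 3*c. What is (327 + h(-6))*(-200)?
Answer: -65280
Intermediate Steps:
h(c) = 9/5 + 2*c/5 (h(c) = 9/5 - (c - 3*c)/5 = 9/5 - (-2)*c/5 = 9/5 + 2*c/5)
(327 + h(-6))*(-200) = (327 + (9/5 + (2/5)*(-6)))*(-200) = (327 + (9/5 - 12/5))*(-200) = (327 - 3/5)*(-200) = (1632/5)*(-200) = -65280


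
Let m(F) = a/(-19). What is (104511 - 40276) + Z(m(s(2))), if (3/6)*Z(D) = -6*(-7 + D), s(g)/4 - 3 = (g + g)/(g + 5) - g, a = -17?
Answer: 1221857/19 ≈ 64308.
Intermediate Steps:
s(g) = 12 - 4*g + 8*g/(5 + g) (s(g) = 12 + 4*((g + g)/(g + 5) - g) = 12 + 4*((2*g)/(5 + g) - g) = 12 + 4*(2*g/(5 + g) - g) = 12 + 4*(-g + 2*g/(5 + g)) = 12 + (-4*g + 8*g/(5 + g)) = 12 - 4*g + 8*g/(5 + g))
m(F) = 17/19 (m(F) = -17/(-19) = -17*(-1/19) = 17/19)
Z(D) = 84 - 12*D (Z(D) = 2*(-6*(-7 + D)) = 2*(42 - 6*D) = 84 - 12*D)
(104511 - 40276) + Z(m(s(2))) = (104511 - 40276) + (84 - 12*17/19) = 64235 + (84 - 204/19) = 64235 + 1392/19 = 1221857/19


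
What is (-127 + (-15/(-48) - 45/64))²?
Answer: 66471409/4096 ≈ 16228.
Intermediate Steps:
(-127 + (-15/(-48) - 45/64))² = (-127 + (-15*(-1/48) - 45*1/64))² = (-127 + (5/16 - 45/64))² = (-127 - 25/64)² = (-8153/64)² = 66471409/4096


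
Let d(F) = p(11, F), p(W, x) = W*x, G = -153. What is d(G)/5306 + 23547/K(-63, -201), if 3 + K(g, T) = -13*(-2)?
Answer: 124901673/122038 ≈ 1023.5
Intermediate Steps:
d(F) = 11*F
K(g, T) = 23 (K(g, T) = -3 - 13*(-2) = -3 + 26 = 23)
d(G)/5306 + 23547/K(-63, -201) = (11*(-153))/5306 + 23547/23 = -1683*1/5306 + 23547*(1/23) = -1683/5306 + 23547/23 = 124901673/122038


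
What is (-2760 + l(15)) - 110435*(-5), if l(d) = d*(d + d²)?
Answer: 553015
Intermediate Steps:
(-2760 + l(15)) - 110435*(-5) = (-2760 + 15²*(1 + 15)) - 110435*(-5) = (-2760 + 225*16) - 22087*(-25) = (-2760 + 3600) + 552175 = 840 + 552175 = 553015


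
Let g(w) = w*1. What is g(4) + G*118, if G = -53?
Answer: -6250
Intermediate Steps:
g(w) = w
g(4) + G*118 = 4 - 53*118 = 4 - 6254 = -6250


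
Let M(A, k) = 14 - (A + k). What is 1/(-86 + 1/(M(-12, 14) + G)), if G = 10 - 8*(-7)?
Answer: -78/6707 ≈ -0.011630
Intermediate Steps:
M(A, k) = 14 - A - k (M(A, k) = 14 + (-A - k) = 14 - A - k)
G = 66 (G = 10 + 56 = 66)
1/(-86 + 1/(M(-12, 14) + G)) = 1/(-86 + 1/((14 - 1*(-12) - 1*14) + 66)) = 1/(-86 + 1/((14 + 12 - 14) + 66)) = 1/(-86 + 1/(12 + 66)) = 1/(-86 + 1/78) = 1/(-6707/78) = -78/6707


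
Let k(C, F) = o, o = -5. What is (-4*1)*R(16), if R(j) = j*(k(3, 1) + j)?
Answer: -704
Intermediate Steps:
k(C, F) = -5
R(j) = j*(-5 + j)
(-4*1)*R(16) = (-4*1)*(16*(-5 + 16)) = -64*11 = -4*176 = -704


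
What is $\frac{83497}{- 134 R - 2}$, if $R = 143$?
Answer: $- \frac{83497}{19164} \approx -4.357$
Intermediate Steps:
$\frac{83497}{- 134 R - 2} = \frac{83497}{\left(-134\right) 143 - 2} = \frac{83497}{-19162 - 2} = \frac{83497}{-19164} = 83497 \left(- \frac{1}{19164}\right) = - \frac{83497}{19164}$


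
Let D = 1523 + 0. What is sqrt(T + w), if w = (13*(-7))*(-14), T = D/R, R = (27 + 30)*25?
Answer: sqrt(103567461)/285 ≈ 35.708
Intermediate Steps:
D = 1523
R = 1425 (R = 57*25 = 1425)
T = 1523/1425 ≈ 1.0688
w = 1274 (w = -91*(-14) = 1274)
sqrt(T + w) = sqrt(1523/1425 + 1274) = sqrt(1816973/1425) = sqrt(103567461)/285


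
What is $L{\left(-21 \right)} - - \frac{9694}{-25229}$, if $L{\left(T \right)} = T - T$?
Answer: $- \frac{9694}{25229} \approx -0.38424$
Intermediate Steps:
$L{\left(T \right)} = 0$
$L{\left(-21 \right)} - - \frac{9694}{-25229} = 0 - - \frac{9694}{-25229} = 0 - \left(-9694\right) \left(- \frac{1}{25229}\right) = 0 - \frac{9694}{25229} = - \frac{9694}{25229}$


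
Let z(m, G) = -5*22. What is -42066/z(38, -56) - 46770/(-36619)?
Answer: 70252707/183095 ≈ 383.70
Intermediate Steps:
z(m, G) = -110
-42066/z(38, -56) - 46770/(-36619) = -42066/(-110) - 46770/(-36619) = -42066*(-1/110) - 46770*(-1/36619) = 21033/55 + 46770/36619 = 70252707/183095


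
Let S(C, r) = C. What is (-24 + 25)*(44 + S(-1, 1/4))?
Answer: 43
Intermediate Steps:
(-24 + 25)*(44 + S(-1, 1/4)) = (-24 + 25)*(44 - 1) = 1*43 = 43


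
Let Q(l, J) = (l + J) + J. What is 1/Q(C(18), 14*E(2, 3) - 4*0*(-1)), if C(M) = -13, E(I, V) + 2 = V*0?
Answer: -1/69 ≈ -0.014493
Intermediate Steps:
E(I, V) = -2 (E(I, V) = -2 + V*0 = -2 + 0 = -2)
Q(l, J) = l + 2*J (Q(l, J) = (J + l) + J = l + 2*J)
1/Q(C(18), 14*E(2, 3) - 4*0*(-1)) = 1/(-13 + 2*(14*(-2) - 4*0*(-1))) = 1/(-13 + 2*(-28 + 0*(-1))) = 1/(-13 + 2*(-28 + 0)) = 1/(-13 + 2*(-28)) = 1/(-13 - 56) = 1/(-69) = -1/69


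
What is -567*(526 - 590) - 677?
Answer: 35611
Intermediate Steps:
-567*(526 - 590) - 677 = -567*(-64) - 677 = 36288 - 677 = 35611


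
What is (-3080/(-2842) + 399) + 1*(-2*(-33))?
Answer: 94615/203 ≈ 466.08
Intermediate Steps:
(-3080/(-2842) + 399) + 1*(-2*(-33)) = (-3080*(-1/2842) + 399) + 1*66 = (220/203 + 399) + 66 = 81217/203 + 66 = 94615/203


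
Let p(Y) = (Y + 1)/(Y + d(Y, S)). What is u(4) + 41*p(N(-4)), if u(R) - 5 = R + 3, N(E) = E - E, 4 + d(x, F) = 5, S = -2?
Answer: 53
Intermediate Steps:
d(x, F) = 1 (d(x, F) = -4 + 5 = 1)
N(E) = 0
u(R) = 8 + R (u(R) = 5 + (R + 3) = 5 + (3 + R) = 8 + R)
p(Y) = 1 (p(Y) = (Y + 1)/(Y + 1) = (1 + Y)/(1 + Y) = 1)
u(4) + 41*p(N(-4)) = (8 + 4) + 41*1 = 12 + 41 = 53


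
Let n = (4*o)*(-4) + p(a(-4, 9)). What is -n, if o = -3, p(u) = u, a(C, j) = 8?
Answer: -56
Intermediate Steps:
n = 56 (n = (4*(-3))*(-4) + 8 = -12*(-4) + 8 = 48 + 8 = 56)
-n = -1*56 = -56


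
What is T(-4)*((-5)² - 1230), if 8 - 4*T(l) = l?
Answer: -3615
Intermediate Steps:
T(l) = 2 - l/4
T(-4)*((-5)² - 1230) = (2 - ¼*(-4))*((-5)² - 1230) = (2 + 1)*(25 - 1230) = 3*(-1205) = -3615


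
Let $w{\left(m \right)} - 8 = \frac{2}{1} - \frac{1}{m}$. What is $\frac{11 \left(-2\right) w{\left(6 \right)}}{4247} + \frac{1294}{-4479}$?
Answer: $- \frac{6464575}{19022313} \approx -0.33984$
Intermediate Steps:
$w{\left(m \right)} = 10 - \frac{1}{m}$ ($w{\left(m \right)} = 8 + \left(\frac{2}{1} - \frac{1}{m}\right) = 8 + \left(2 \cdot 1 - \frac{1}{m}\right) = 8 + \left(2 - \frac{1}{m}\right) = 10 - \frac{1}{m}$)
$\frac{11 \left(-2\right) w{\left(6 \right)}}{4247} + \frac{1294}{-4479} = \frac{11 \left(-2\right) \left(10 - \frac{1}{6}\right)}{4247} + \frac{1294}{-4479} = - 22 \left(10 - \frac{1}{6}\right) \frac{1}{4247} + 1294 \left(- \frac{1}{4479}\right) = - 22 \left(10 - \frac{1}{6}\right) \frac{1}{4247} - \frac{1294}{4479} = \left(-22\right) \frac{59}{6} \cdot \frac{1}{4247} - \frac{1294}{4479} = \left(- \frac{649}{3}\right) \frac{1}{4247} - \frac{1294}{4479} = - \frac{649}{12741} - \frac{1294}{4479} = - \frac{6464575}{19022313}$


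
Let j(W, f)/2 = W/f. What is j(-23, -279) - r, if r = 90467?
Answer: -25240247/279 ≈ -90467.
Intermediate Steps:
j(W, f) = 2*W/f (j(W, f) = 2*(W/f) = 2*W/f)
j(-23, -279) - r = 2*(-23)/(-279) - 1*90467 = 2*(-23)*(-1/279) - 90467 = 46/279 - 90467 = -25240247/279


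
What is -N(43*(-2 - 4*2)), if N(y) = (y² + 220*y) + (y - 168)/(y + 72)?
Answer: -16163999/179 ≈ -90302.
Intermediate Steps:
N(y) = y² + 220*y + (-168 + y)/(72 + y) (N(y) = (y² + 220*y) + (-168 + y)/(72 + y) = y² + 220*y + (-168 + y)/(72 + y))
-N(43*(-2 - 4*2)) = -(-168 + (43*(-2 - 4*2))³ + 292*(43*(-2 - 4*2))² + 15841*(43*(-2 - 4*2)))/(72 + 43*(-2 - 4*2)) = -(-168 + (43*(-2 - 8))³ + 292*(43*(-2 - 8))² + 15841*(43*(-2 - 8)))/(72 + 43*(-2 - 8)) = -(-168 + (43*(-10))³ + 292*(43*(-10))² + 15841*(43*(-10)))/(72 + 43*(-10)) = -(-168 + (-430)³ + 292*(-430)² + 15841*(-430))/(72 - 430) = -(-168 - 79507000 + 292*184900 - 6811630)/(-358) = -(-1)*(-168 - 79507000 + 53990800 - 6811630)/358 = -(-1)*(-32327998)/358 = -1*16163999/179 = -16163999/179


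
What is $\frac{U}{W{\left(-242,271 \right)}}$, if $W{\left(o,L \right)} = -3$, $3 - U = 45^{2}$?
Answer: $674$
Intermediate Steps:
$U = -2022$ ($U = 3 - 45^{2} = 3 - 2025 = -2022$)
$\frac{U}{W{\left(-242,271 \right)}} = - \frac{2022}{-3} = \left(-2022\right) \left(- \frac{1}{3}\right) = 674$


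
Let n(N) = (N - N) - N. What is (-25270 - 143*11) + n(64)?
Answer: -26907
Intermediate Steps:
n(N) = -N (n(N) = 0 - N = -N)
(-25270 - 143*11) + n(64) = (-25270 - 143*11) - 1*64 = (-25270 - 1573) - 64 = -26843 - 64 = -26907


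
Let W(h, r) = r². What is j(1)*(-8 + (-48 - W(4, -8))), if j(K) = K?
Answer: -120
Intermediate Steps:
j(1)*(-8 + (-48 - W(4, -8))) = 1*(-8 + (-48 - 1*(-8)²)) = 1*(-8 + (-48 - 1*64)) = 1*(-8 + (-48 - 64)) = 1*(-8 - 112) = 1*(-120) = -120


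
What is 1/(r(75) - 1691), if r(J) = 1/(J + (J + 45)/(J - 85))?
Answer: -63/106532 ≈ -0.00059137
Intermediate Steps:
r(J) = 1/(J + (45 + J)/(-85 + J))
1/(r(75) - 1691) = 1/((-85 + 75)/(45 + 75**2 - 84*75) - 1691) = 1/(-10/(45 + 5625 - 6300) - 1691) = 1/(-10/(-630) - 1691) = 1/(-1/630*(-10) - 1691) = 1/(1/63 - 1691) = 1/(-106532/63) = -63/106532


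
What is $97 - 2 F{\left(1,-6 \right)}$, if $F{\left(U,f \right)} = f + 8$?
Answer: $93$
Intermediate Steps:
$F{\left(U,f \right)} = 8 + f$
$97 - 2 F{\left(1,-6 \right)} = 97 - 2 \left(8 - 6\right) = 97 - 4 = 93$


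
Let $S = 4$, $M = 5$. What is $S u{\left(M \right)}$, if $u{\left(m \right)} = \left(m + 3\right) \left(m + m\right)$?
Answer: $320$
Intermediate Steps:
$u{\left(m \right)} = 2 m \left(3 + m\right)$ ($u{\left(m \right)} = \left(3 + m\right) 2 m = 2 m \left(3 + m\right)$)
$S u{\left(M \right)} = 4 \cdot 2 \cdot 5 \left(3 + 5\right) = 4 \cdot 2 \cdot 5 \cdot 8 = 4 \cdot 80 = 320$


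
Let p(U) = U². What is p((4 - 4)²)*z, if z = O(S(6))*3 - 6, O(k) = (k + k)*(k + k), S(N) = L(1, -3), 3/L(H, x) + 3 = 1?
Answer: 0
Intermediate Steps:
L(H, x) = -3/2 (L(H, x) = 3/(-3 + 1) = 3/(-2) = 3*(-½) = -3/2)
S(N) = -3/2
O(k) = 4*k² (O(k) = (2*k)*(2*k) = 4*k²)
z = 21 (z = (4*(-3/2)²)*3 - 6 = (4*(9/4))*3 - 6 = 9*3 - 6 = 27 - 6 = 21)
p((4 - 4)²)*z = ((4 - 4)²)²*21 = (0²)²*21 = 0²*21 = 0*21 = 0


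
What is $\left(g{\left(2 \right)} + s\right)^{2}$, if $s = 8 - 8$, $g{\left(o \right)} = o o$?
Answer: $16$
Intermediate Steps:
$g{\left(o \right)} = o^{2}$
$s = 0$ ($s = 8 - 8 = 0$)
$\left(g{\left(2 \right)} + s\right)^{2} = \left(2^{2} + 0\right)^{2} = \left(4 + 0\right)^{2} = 4^{2} = 16$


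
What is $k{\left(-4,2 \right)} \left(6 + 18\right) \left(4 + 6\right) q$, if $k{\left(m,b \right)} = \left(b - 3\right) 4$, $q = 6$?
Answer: $-5760$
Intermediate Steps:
$k{\left(m,b \right)} = -12 + 4 b$ ($k{\left(m,b \right)} = \left(-3 + b\right) 4 = -12 + 4 b$)
$k{\left(-4,2 \right)} \left(6 + 18\right) \left(4 + 6\right) q = \left(-12 + 4 \cdot 2\right) \left(6 + 18\right) \left(4 + 6\right) 6 = \left(-12 + 8\right) 24 \cdot 10 \cdot 6 = \left(-4\right) 24 \cdot 60 = \left(-96\right) 60 = -5760$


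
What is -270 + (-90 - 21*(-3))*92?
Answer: -2754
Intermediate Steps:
-270 + (-90 - 21*(-3))*92 = -270 + (-90 - 1*(-63))*92 = -270 + (-90 + 63)*92 = -270 - 27*92 = -270 - 2484 = -2754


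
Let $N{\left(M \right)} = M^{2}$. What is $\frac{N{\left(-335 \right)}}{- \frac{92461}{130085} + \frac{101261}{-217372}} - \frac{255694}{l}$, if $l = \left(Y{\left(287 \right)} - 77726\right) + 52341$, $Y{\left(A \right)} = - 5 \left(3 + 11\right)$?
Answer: $- \frac{80769574989971081662}{846912533128035} \approx -95370.0$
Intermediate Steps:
$Y{\left(A \right)} = -70$ ($Y{\left(A \right)} = \left(-5\right) 14 = -70$)
$l = -25455$ ($l = \left(-70 - 77726\right) + 52341 = -77796 + 52341 = -25455$)
$\frac{N{\left(-335 \right)}}{- \frac{92461}{130085} + \frac{101261}{-217372}} - \frac{255694}{l} = \frac{\left(-335\right)^{2}}{- \frac{92461}{130085} + \frac{101261}{-217372}} - \frac{255694}{-25455} = \frac{112225}{\left(-92461\right) \frac{1}{130085} + 101261 \left(- \frac{1}{217372}\right)} - - \frac{255694}{25455} = \frac{112225}{- \frac{92461}{130085} - \frac{101261}{217372}} + \frac{255694}{25455} = \frac{112225}{- \frac{33270969677}{28276836620}} + \frac{255694}{25455} = 112225 \left(- \frac{28276836620}{33270969677}\right) + \frac{255694}{25455} = - \frac{3173367989679500}{33270969677} + \frac{255694}{25455} = - \frac{80769574989971081662}{846912533128035}$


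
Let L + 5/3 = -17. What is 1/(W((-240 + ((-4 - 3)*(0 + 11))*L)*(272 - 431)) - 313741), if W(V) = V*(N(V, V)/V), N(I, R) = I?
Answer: -1/504117 ≈ -1.9837e-6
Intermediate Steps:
L = -56/3 (L = -5/3 - 17 = -56/3 ≈ -18.667)
W(V) = V (W(V) = V*(V/V) = V*1 = V)
1/(W((-240 + ((-4 - 3)*(0 + 11))*L)*(272 - 431)) - 313741) = 1/((-240 + ((-4 - 3)*(0 + 11))*(-56/3))*(272 - 431) - 313741) = 1/((-240 - 7*11*(-56/3))*(-159) - 313741) = 1/((-240 - 77*(-56/3))*(-159) - 313741) = 1/((-240 + 4312/3)*(-159) - 313741) = 1/((3592/3)*(-159) - 313741) = 1/(-190376 - 313741) = 1/(-504117) = -1/504117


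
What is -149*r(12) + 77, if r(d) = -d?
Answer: 1865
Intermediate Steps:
-149*r(12) + 77 = -(-149)*12 + 77 = -149*(-12) + 77 = 1788 + 77 = 1865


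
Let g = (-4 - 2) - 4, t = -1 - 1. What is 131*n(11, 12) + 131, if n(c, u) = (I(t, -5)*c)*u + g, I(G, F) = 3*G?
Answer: -104931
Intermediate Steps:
t = -2
g = -10 (g = -6 - 4 = -10)
n(c, u) = -10 - 6*c*u (n(c, u) = ((3*(-2))*c)*u - 10 = (-6*c)*u - 10 = -6*c*u - 10 = -10 - 6*c*u)
131*n(11, 12) + 131 = 131*(-10 - 6*11*12) + 131 = 131*(-10 - 792) + 131 = 131*(-802) + 131 = -105062 + 131 = -104931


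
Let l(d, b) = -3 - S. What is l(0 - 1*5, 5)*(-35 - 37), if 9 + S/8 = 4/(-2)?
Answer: -6120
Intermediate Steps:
S = -88 (S = -72 + 8*(4/(-2)) = -72 + 8*(4*(-1/2)) = -72 + 8*(-2) = -72 - 16 = -88)
l(d, b) = 85 (l(d, b) = -3 - 1*(-88) = -3 + 88 = 85)
l(0 - 1*5, 5)*(-35 - 37) = 85*(-35 - 37) = 85*(-72) = -6120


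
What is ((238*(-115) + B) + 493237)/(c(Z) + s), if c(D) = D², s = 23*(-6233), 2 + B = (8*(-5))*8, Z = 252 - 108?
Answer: -465545/122623 ≈ -3.7966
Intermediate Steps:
Z = 144
B = -322 (B = -2 + (8*(-5))*8 = -2 - 40*8 = -2 - 320 = -322)
s = -143359
((238*(-115) + B) + 493237)/(c(Z) + s) = ((238*(-115) - 322) + 493237)/(144² - 143359) = ((-27370 - 322) + 493237)/(20736 - 143359) = (-27692 + 493237)/(-122623) = 465545*(-1/122623) = -465545/122623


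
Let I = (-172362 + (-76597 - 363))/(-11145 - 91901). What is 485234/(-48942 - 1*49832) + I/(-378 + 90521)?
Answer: -1126813406421006/229374849085343 ≈ -4.9125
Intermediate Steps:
I = 124661/51523 (I = (-172362 - 76960)/(-103046) = -249322*(-1/103046) = 124661/51523 ≈ 2.4195)
485234/(-48942 - 1*49832) + I/(-378 + 90521) = 485234/(-48942 - 1*49832) + 124661/(51523*(-378 + 90521)) = 485234/(-48942 - 49832) + (124661/51523)/90143 = 485234/(-98774) + (124661/51523)*(1/90143) = 485234*(-1/98774) + 124661/4644437789 = -242617/49387 + 124661/4644437789 = -1126813406421006/229374849085343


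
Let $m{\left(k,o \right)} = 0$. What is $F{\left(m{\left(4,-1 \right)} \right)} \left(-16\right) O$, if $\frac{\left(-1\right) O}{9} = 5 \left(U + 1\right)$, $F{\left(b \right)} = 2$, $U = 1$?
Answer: $2880$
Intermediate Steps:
$O = -90$ ($O = - 9 \cdot 5 \left(1 + 1\right) = - 9 \cdot 5 \cdot 2 = \left(-9\right) 10 = -90$)
$F{\left(m{\left(4,-1 \right)} \right)} \left(-16\right) O = 2 \left(-16\right) \left(-90\right) = \left(-32\right) \left(-90\right) = 2880$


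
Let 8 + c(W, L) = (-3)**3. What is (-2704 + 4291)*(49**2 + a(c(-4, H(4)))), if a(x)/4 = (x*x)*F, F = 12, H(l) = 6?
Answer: 97125987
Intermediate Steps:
c(W, L) = -35 (c(W, L) = -8 + (-3)**3 = -8 - 27 = -35)
a(x) = 48*x**2 (a(x) = 4*((x*x)*12) = 4*(x**2*12) = 4*(12*x**2) = 48*x**2)
(-2704 + 4291)*(49**2 + a(c(-4, H(4)))) = (-2704 + 4291)*(49**2 + 48*(-35)**2) = 1587*(2401 + 48*1225) = 1587*(2401 + 58800) = 1587*61201 = 97125987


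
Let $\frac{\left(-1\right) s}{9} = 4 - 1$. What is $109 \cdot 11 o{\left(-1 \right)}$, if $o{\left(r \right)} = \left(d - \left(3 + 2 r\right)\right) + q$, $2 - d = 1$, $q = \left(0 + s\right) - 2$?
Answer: $-34771$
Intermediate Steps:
$s = -27$ ($s = - 9 \left(4 - 1\right) = \left(-9\right) 3 = -27$)
$q = -29$ ($q = \left(0 - 27\right) - 2 = -27 - 2 = -29$)
$d = 1$ ($d = 2 - 1 = 1$)
$o{\left(r \right)} = -31 - 2 r$ ($o{\left(r \right)} = \left(1 - \left(3 + 2 r\right)\right) - 29 = \left(-2 - 2 r\right) - 29 = -31 - 2 r$)
$109 \cdot 11 o{\left(-1 \right)} = 109 \cdot 11 \left(-31 - -2\right) = 1199 \left(-31 + 2\right) = 1199 \left(-29\right) = -34771$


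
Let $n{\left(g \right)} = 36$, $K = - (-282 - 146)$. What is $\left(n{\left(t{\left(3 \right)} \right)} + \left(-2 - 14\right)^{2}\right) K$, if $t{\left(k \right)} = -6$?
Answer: $124976$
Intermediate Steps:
$K = 428$ ($K = \left(-1\right) \left(-428\right) = 428$)
$\left(n{\left(t{\left(3 \right)} \right)} + \left(-2 - 14\right)^{2}\right) K = \left(36 + \left(-2 - 14\right)^{2}\right) 428 = \left(36 + \left(-16\right)^{2}\right) 428 = \left(36 + 256\right) 428 = 292 \cdot 428 = 124976$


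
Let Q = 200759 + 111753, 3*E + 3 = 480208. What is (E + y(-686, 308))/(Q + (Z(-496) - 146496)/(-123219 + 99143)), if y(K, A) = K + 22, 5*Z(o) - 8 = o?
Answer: 14391820235/28215695646 ≈ 0.51006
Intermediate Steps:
E = 480205/3 (E = -1 + (⅓)*480208 = -1 + 480208/3 = 480205/3 ≈ 1.6007e+5)
Z(o) = 8/5 + o/5
Q = 312512
y(K, A) = 22 + K
(E + y(-686, 308))/(Q + (Z(-496) - 146496)/(-123219 + 99143)) = (480205/3 + (22 - 686))/(312512 + ((8/5 + (⅕)*(-496)) - 146496)/(-123219 + 99143)) = (480205/3 - 664)/(312512 + ((8/5 - 496/5) - 146496)/(-24076)) = 478213/(3*(312512 + (-488/5 - 146496)*(-1/24076))) = 478213/(3*(312512 - 732968/5*(-1/24076))) = 478213/(3*(312512 + 183242/30095)) = 478213/(3*(9405231882/30095)) = (478213/3)*(30095/9405231882) = 14391820235/28215695646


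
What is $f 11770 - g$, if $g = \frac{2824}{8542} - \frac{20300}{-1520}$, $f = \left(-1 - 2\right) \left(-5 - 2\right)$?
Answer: $\frac{80225950943}{324596} \approx 2.4716 \cdot 10^{5}$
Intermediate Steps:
$f = 21$ ($f = \left(-3\right) \left(-7\right) = 21$)
$g = \frac{4442377}{324596}$ ($g = 2824 \cdot \frac{1}{8542} - - \frac{1015}{76} = \frac{1412}{4271} + \frac{1015}{76} = \frac{4442377}{324596} \approx 13.686$)
$f 11770 - g = 21 \cdot 11770 - \frac{4442377}{324596} = 247170 - \frac{4442377}{324596} = \frac{80225950943}{324596}$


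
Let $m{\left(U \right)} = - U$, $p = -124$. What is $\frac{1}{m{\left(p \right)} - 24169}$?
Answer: $- \frac{1}{24045} \approx -4.1589 \cdot 10^{-5}$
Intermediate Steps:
$\frac{1}{m{\left(p \right)} - 24169} = \frac{1}{\left(-1\right) \left(-124\right) - 24169} = \frac{1}{124 - 24169} = \frac{1}{-24045} = - \frac{1}{24045}$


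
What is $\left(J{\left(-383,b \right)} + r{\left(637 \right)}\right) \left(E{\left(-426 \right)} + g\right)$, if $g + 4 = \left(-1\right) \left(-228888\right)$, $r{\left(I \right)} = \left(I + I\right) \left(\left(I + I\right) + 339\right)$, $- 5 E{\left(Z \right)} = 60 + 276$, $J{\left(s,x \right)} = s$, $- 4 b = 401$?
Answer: $\frac{2350610960636}{5} \approx 4.7012 \cdot 10^{11}$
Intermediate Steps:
$b = - \frac{401}{4}$ ($b = \left(- \frac{1}{4}\right) 401 = - \frac{401}{4} \approx -100.25$)
$E{\left(Z \right)} = - \frac{336}{5}$ ($E{\left(Z \right)} = - \frac{60 + 276}{5} = \left(- \frac{1}{5}\right) 336 = - \frac{336}{5}$)
$r{\left(I \right)} = 2 I \left(339 + 2 I\right)$ ($r{\left(I \right)} = 2 I \left(2 I + 339\right) = 2 I \left(339 + 2 I\right)$)
$g = 228884$ ($g = -4 - -228888 = -4 + 228888 = 228884$)
$\left(J{\left(-383,b \right)} + r{\left(637 \right)}\right) \left(E{\left(-426 \right)} + g\right) = \left(-383 + 2 \cdot 637 \left(339 + 2 \cdot 637\right)\right) \left(- \frac{336}{5} + 228884\right) = \left(-383 + 2 \cdot 637 \left(339 + 1274\right)\right) \frac{1144084}{5} = \left(-383 + 2 \cdot 637 \cdot 1613\right) \frac{1144084}{5} = \left(-383 + 2054962\right) \frac{1144084}{5} = 2054579 \cdot \frac{1144084}{5} = \frac{2350610960636}{5}$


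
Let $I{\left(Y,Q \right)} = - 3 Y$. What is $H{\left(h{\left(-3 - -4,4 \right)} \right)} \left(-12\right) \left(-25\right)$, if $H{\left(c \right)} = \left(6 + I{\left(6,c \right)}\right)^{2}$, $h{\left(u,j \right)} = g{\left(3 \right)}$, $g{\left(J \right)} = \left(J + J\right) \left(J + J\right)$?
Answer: $43200$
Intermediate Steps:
$g{\left(J \right)} = 4 J^{2}$ ($g{\left(J \right)} = 2 J 2 J = 4 J^{2}$)
$h{\left(u,j \right)} = 36$ ($h{\left(u,j \right)} = 4 \cdot 3^{2} = 4 \cdot 9 = 36$)
$H{\left(c \right)} = 144$ ($H{\left(c \right)} = \left(6 - 18\right)^{2} = \left(-12\right)^{2} = 144$)
$H{\left(h{\left(-3 - -4,4 \right)} \right)} \left(-12\right) \left(-25\right) = 144 \left(-12\right) \left(-25\right) = \left(-1728\right) \left(-25\right) = 43200$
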